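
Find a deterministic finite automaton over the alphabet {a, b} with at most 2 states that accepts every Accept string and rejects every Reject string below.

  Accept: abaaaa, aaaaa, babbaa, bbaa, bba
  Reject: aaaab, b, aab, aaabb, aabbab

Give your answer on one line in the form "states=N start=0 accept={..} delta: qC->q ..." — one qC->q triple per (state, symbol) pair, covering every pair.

states=2 start=0 accept={0} delta: 0a->0 0b->1 1a->0 1b->1

Fold the examples into a partial DFA from state 0: repeatedly fix the first undefined (state, symbol) met by the shortest-then-alphabetical prefix, trying targets in increasing order and rejecting any under which an Accept and a Reject string meet in one state with the same remainder; add a state when all current targets are rejected. Accepting states are where Accept strings end.
a: 0a undefined. 0a->0: ok.
b: 0b undefined. 0b->0: no, abaaaa/aaaab meet in 0. Open state 1: 0b->1.
ba: 1a undefined. 1a->0: ok.
bb: 1b undefined. 1b->0: no, abaaaa/aaabb meet in 0. 1b->1: ok.
All examples now run through 2 states with every (state, symbol) defined. Accept strings end in {0}, Reject strings end in {1}; accept={0}.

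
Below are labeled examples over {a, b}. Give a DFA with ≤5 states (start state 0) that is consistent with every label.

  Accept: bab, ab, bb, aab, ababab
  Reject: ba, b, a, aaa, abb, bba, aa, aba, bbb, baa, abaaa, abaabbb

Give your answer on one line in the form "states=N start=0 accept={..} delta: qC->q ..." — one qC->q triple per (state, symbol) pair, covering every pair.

states=3 start=0 accept={2} delta: 0a->1 0b->1 1a->1 1b->2 2a->0 2b->0

State merging on the prefix tree: take the shortest (then alphabetical) example prefix whose next move is undefined and point that move at state 0, else 1, else 2, ...; a target is out if some Accept/Reject pair would then sit in one state with the same input left (inseparable). If every existing state is out, open a new one.
a: 0a undefined. 0a->0: no, ab/b meet in 0 with "b" left. Open state 1: 0a->1.
b: 0b undefined. 0b->0: no, bb/b meet in 0. 0b->1: ok.
aa: 1a undefined. 1a->0: no, bab/b meet in 1. 1a->1: ok.
ab: 1b undefined. 1b->0: no, bab/abaabbb meet in 0. 1b->1: no, bab/ba meet in 1. Open state 2: 1b->2.
aba: 2a undefined. 2a->0: ok.
abb: 2b undefined. 2b->0: ok.
All examples now run through 3 states with every (state, symbol) defined. Accept strings end in {2}, Reject strings end in {0,1}; accept={2}.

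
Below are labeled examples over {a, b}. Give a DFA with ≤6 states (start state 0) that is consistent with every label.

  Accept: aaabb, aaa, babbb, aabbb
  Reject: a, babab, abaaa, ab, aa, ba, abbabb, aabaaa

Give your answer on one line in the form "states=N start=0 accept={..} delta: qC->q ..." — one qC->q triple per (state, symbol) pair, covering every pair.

State merging on the prefix tree: take the shortest (then alphabetical) example prefix whose next move is undefined and point that move at state 0, else 1, else 2, ...; a target is out if some Accept/Reject pair would then sit in one state with the same input left (inseparable). If every existing state is out, open a new one.
a: 0a undefined. 0a->0: no, aaa/a meet in 0. Open state 1: 0a->1.
b: 0b undefined. 0b->0: ok.
aa: 1a undefined. 1a->0: no, aaa/a meet in 1. 1a->1: no, aaa/a meet in 1. Open state 2: 1a->2.
ab: 1b undefined. 1b->0: no, aaa/abaaa meet in 2 with "a" left. 1b->1: no, babbb/a meet in 1. 1b->2: ok.
aaa: 2a undefined. 2a->0: no, aaabb/babab meet in 0. 2a->1: no, aaa/a meet in 1. 2a->2: no, aaa/abaaa meet in 2. Open state 3: 2a->3.
aab: 2b undefined. 2b->0: no, aaa/aabaaa meet in 3. 2b->1: no, babbb/ab meet in 2. 2b->2: no, aaabb/abbabb meet in 3 with "bb" left. 2b->3: no, babbb/babab meet in 3 with "b" left. Open state 4: 2b->4.
aaab: 3b undefined. 3b->0: no, aaabb/babab meet in 0. 3b->1: no, aaabb/ab meet in 2. 3b->2: ok.
aaba: 4a undefined. 4a->0: ok.
aabb: 4b undefined. 4b->0: no, babbb/abbabb meet in 0. 4b->1: no, babbb/a meet in 1. 4b->2: no, babbb/babab meet in 2. 4b->3: no, aabbb/babab meet in 2. 4b->4: ok.
abaa: 3a undefined. 3a->0: ok.
All examples now run through 5 states with every (state, symbol) defined. Accept strings end in {3,4}, Reject strings end in {0,1,2}; accept={3,4}.

states=5 start=0 accept={3,4} delta: 0a->1 0b->0 1a->2 1b->2 2a->3 2b->4 3a->0 3b->2 4a->0 4b->4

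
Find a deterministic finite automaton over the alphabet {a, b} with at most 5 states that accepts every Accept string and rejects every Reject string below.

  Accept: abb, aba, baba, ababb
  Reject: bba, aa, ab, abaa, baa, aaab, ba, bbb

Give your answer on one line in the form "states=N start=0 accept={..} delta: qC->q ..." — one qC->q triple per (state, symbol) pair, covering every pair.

states=4 start=0 accept={3} delta: 0a->1 0b->0 1a->0 1b->2 2a->3 2b->3 3a->0 3b->2

State merging on the prefix tree: take the shortest (then alphabetical) example prefix whose next move is undefined and point that move at state 0, else 1, else 2, ...; a target is out if some Accept/Reject pair would then sit in one state with the same input left (inseparable). If every existing state is out, open a new one.
a: 0a undefined. 0a->0: no, aba/ba meet in 0 with "ba" left. Open state 1: 0a->1.
b: 0b undefined. 0b->0: ok.
aa: 1a undefined. 1a->0: ok.
ab: 1b undefined. 1b->0: no, abb/aa meet in 0. 1b->1: no, abb/bba meet in 1. Open state 2: 1b->2.
aba: 2a undefined. 2a->0: no, aba/aa meet in 0. 2a->1: no, aba/bba meet in 1. 2a->2: no, aba/ab meet in 2. Open state 3: 2a->3.
abb: 2b undefined. 2b->0: no, abb/aa meet in 0. 2b->1: no, abb/bba meet in 1. 2b->2: no, abb/ab meet in 2. 2b->3: ok.
abaa: 3a undefined. 3a->0: ok.
abab: 3b undefined. 3b->0: no, ababb/aa meet in 0. 3b->1: no, ababb/ab meet in 2. 3b->2: ok.
All examples now run through 4 states with every (state, symbol) defined. Accept strings end in {3}, Reject strings end in {0,1,2}; accept={3}.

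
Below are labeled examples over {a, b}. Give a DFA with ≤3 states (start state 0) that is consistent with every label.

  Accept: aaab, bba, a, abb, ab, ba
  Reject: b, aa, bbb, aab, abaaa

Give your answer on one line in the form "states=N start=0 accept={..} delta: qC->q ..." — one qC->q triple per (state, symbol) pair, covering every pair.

states=2 start=0 accept={1} delta: 0a->1 0b->0 1a->0 1b->1

Grow the machine one transition at a time. Run the examples from 0; the earliest place one falls off (shortest prefix, ties alphabetical) gets sent to the lowest-numbered state that keeps every Accept/Reject pair distinguishable — a pair clashes when both reach the same state with identical unread suffix — and to a fresh state only if none does.
a: 0a undefined. 0a->0: no, aaab/b meet in 0 with "b" left. Open state 1: 0a->1.
b: 0b undefined. 0b->0: ok.
aa: 1a undefined. 1a->0: ok.
ab: 1b undefined. 1b->0: no, aaab/b meet in 0. 1b->1: ok.
All examples now run through 2 states with every (state, symbol) defined. Accept strings end in {1}, Reject strings end in {0}; accept={1}.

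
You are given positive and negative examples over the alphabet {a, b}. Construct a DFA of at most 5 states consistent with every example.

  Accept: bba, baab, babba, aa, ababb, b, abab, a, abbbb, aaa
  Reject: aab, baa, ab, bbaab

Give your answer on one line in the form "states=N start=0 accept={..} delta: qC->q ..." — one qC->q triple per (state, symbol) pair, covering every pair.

states=4 start=0 accept={0,1,2} delta: 0a->1 0b->2 1a->1 1b->3 2a->3 2b->0 3a->3 3b->2

State merging on the prefix tree: take the shortest (then alphabetical) example prefix whose next move is undefined and point that move at state 0, else 1, else 2, ...; a target is out if some Accept/Reject pair would then sit in one state with the same input left (inseparable). If every existing state is out, open a new one.
a: 0a undefined. 0a->0: no, b/aab meet in 0 with "b" left. Open state 1: 0a->1.
b: 0b undefined. 0b->0: no, baab/aab meet in 1 with "ab" left. 0b->1: no, aaa/baa meet in 1 with "aa" left. Open state 2: 0b->2.
aa: 1a undefined. 1a->0: no, b/aab meet in 2. 1a->1: ok.
ab: 1b undefined. 1b->0: no, abab/aab meet in 0. 1b->1: no, aa/aab meet in 1. 1b->2: no, b/aab meet in 2. Open state 3: 1b->3.
ba: 2a undefined. 2a->0: no, baab/aab meet in 3. 2a->1: no, baab/aab meet in 3. 2a->2: no, b/baa meet in 2. 2a->3: ok.
bb: 2b undefined. 2b->0: ok.
aba: 3a undefined. 3a->0: no, ababb/baa meet in 0. 3a->1: no, bba/baa meet in 1. 3a->2: no, ababb/baa meet in 2. 3a->3: ok.
abb: 3b undefined. 3b->0: no, babba/aab meet in 3. 3b->1: no, babba/aab meet in 3. 3b->2: ok.
All examples now run through 4 states with every (state, symbol) defined. Accept strings end in {0,1,2}, Reject strings end in {3}; accept={0,1,2}.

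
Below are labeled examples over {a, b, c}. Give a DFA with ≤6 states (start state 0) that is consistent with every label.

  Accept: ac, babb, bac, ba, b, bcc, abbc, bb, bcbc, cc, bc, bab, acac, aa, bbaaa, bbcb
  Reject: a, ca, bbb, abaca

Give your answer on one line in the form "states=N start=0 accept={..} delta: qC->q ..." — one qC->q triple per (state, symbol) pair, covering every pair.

states=4 start=0 accept={0,2,3} delta: 0a->1 0b->2 0c->0 1a->0 1b->0 1c->0 2a->0 2b->3 2c->0 3a->0 3b->1 3c->0

Fold the examples into a partial DFA from state 0: repeatedly fix the first undefined (state, symbol) met by the shortest-then-alphabetical prefix, trying targets in increasing order and rejecting any under which an Accept and a Reject string meet in one state with the same remainder; add a state when all current targets are rejected. Accepting states are where Accept strings end.
a: 0a undefined. 0a->0: no, aa/a meet in 0. Open state 1: 0a->1.
b: 0b undefined. 0b->0: no, ba/a meet in 1. 0b->1: no, b/a meet in 1. Open state 2: 0b->2.
c: 0c undefined. 0c->0: ok.
aa: 1a undefined. 1a->0: ok.
ab: 1b undefined. 1b->0: ok.
ac: 1c undefined. 1c->0: ok.
ba: 2a undefined. 2a->0: ok.
bb: 2b undefined. 2b->0: no, b/bbb meet in 2. 2b->1: no, ac/bbb meet in 0. 2b->2: no, babb/bbb meet in 2. Open state 3: 2b->3.
bc: 2c undefined. 2c->0: ok.
bba: 3a undefined. 3a->0: ok.
bbb: 3b undefined. 3b->0: no, ac/bbb meet in 0. 3b->1: ok.
bbc: 3c undefined. 3c->0: ok.
All examples now run through 4 states with every (state, symbol) defined. Accept strings end in {0,2,3}, Reject strings end in {1}; accept={0,2,3}.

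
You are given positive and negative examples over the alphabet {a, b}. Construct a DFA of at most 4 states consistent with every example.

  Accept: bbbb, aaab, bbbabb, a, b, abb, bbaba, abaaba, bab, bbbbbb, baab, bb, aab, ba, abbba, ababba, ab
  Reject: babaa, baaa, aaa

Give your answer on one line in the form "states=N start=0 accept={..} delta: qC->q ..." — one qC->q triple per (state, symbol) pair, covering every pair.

State merging on the prefix tree: take the shortest (then alphabetical) example prefix whose next move is undefined and point that move at state 0, else 1, else 2, ...; a target is out if some Accept/Reject pair would then sit in one state with the same input left (inseparable). If every existing state is out, open a new one.
a: 0a undefined. 0a->0: no, a/aaa meet in 0. Open state 1: 0a->1.
b: 0b undefined. 0b->0: ok.
aa: 1a undefined. 1a->0: no, a/baaa meet in 1. 1a->1: no, a/baaa meet in 1. Open state 2: 1a->2.
ab: 1b undefined. 1b->0: ok.
aaa: 2a undefined. 2a->0: no, bbbb/baaa meet in 0. 2a->1: no, a/baaa meet in 1. 2a->2: ok.
aab: 2b undefined. 2b->0: ok.
All examples now run through 3 states with every (state, symbol) defined. Accept strings end in {0,1}, Reject strings end in {2}; accept={0,1}.

states=3 start=0 accept={0,1} delta: 0a->1 0b->0 1a->2 1b->0 2a->2 2b->0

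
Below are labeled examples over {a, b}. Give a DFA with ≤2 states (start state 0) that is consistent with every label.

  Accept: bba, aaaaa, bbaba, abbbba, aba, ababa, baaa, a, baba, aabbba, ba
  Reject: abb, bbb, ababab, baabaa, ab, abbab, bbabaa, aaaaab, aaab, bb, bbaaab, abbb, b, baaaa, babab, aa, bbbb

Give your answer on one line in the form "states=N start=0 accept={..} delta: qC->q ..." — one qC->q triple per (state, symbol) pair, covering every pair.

states=2 start=0 accept={1} delta: 0a->1 0b->0 1a->0 1b->0

State merging on the prefix tree: take the shortest (then alphabetical) example prefix whose next move is undefined and point that move at state 0, else 1, else 2, ...; a target is out if some Accept/Reject pair would then sit in one state with the same input left (inseparable). If every existing state is out, open a new one.
a: 0a undefined. 0a->0: no, aaaaa/aa meet in 0. Open state 1: 0a->1.
b: 0b undefined. 0b->0: ok.
aa: 1a undefined. 1a->0: ok.
ab: 1b undefined. 1b->0: ok.
All examples now run through 2 states with every (state, symbol) defined. Accept strings end in {1}, Reject strings end in {0}; accept={1}.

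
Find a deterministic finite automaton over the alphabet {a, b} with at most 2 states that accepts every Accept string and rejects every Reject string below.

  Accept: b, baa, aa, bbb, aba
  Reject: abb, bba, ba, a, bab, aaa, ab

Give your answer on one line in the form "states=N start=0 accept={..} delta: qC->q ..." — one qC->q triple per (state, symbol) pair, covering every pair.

states=2 start=0 accept={0} delta: 0a->1 0b->0 1a->0 1b->1

Fold the examples into a partial DFA from state 0: repeatedly fix the first undefined (state, symbol) met by the shortest-then-alphabetical prefix, trying targets in increasing order and rejecting any under which an Accept and a Reject string meet in one state with the same remainder; add a state when all current targets are rejected. Accepting states are where Accept strings end.
a: 0a undefined. 0a->0: no, b/ab meet in 0 with "b" left. Open state 1: 0a->1.
b: 0b undefined. 0b->0: ok.
aa: 1a undefined. 1a->0: ok.
ab: 1b undefined. 1b->0: no, b/abb meet in 0. 1b->1: ok.
All examples now run through 2 states with every (state, symbol) defined. Accept strings end in {0}, Reject strings end in {1}; accept={0}.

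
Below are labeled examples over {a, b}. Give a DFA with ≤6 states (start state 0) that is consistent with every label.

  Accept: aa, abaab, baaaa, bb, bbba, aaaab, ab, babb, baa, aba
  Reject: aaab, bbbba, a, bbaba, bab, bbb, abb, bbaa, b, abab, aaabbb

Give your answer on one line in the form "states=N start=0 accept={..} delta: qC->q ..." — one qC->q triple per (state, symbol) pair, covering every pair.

states=6 start=0 accept={0,2,3} delta: 0a->1 0b->1 1a->2 1b->2 2a->3 2b->4 3a->1 3b->5 4a->0 4b->0 5a->1 5b->0

Grow the machine one transition at a time. Run the examples from 0; the earliest place one falls off (shortest prefix, ties alphabetical) gets sent to the lowest-numbered state that keeps every Accept/Reject pair distinguishable — a pair clashes when both reach the same state with identical unread suffix — and to a fresh state only if none does.
a: 0a undefined. 0a->0: no, aa/a meet in 0. Open state 1: 0a->1.
b: 0b undefined. 0b->0: no, aa/bbaa meet in 1 with "a" left. 0b->1: ok.
aa: 1a undefined. 1a->0: no, baaaa/a meet in 1. 1a->1: no, aa/a meet in 1. Open state 2: 1a->2.
ab: 1b undefined. 1b->0: no, aa/bbaa meet in 2. 1b->1: no, aa/bbbba meet in 2. 1b->2: ok.
aaa: 2a undefined. 2a->0: no, aa/bbaba meet in 2. 2a->1: no, aa/aaab meet in 2. 2a->2: no, aa/bbaa meet in 2. Open state 3: 2a->3.
abb: 2b undefined. 2b->0: no, aa/bbbba meet in 2. 2b->1: no, baa/bbbba meet in 3. 2b->2: no, aa/bab meet in 2. 2b->3: no, bbba/bbaa meet in 3 with "a" left. Open state 4: 2b->4.
aaaa: 3a undefined. 3a->0: no, abaab/a meet in 1. 3a->1: ok.
aaab: 3b undefined. 3b->0: no, aa/aaabbb meet in 2. 3b->1: no, aa/bbaba meet in 2. 3b->2: no, aa/aaab meet in 2. 3b->3: no, baa/aaab meet in 3. 3b->4: no, bbba/bbaba meet in 4 with "a" left. Open state 5: 3b->5.
babb: 4b undefined. 4b->0: ok.
bbba: 4a undefined. 4a->0: ok.
aaabb: 5b undefined. 5b->0: ok.
bbaba: 5a undefined. 5a->0: no, bbba/bbaba meet in 0. 5a->1: ok.
All examples now run through 6 states with every (state, symbol) defined. Accept strings end in {0,2,3}, Reject strings end in {1,4,5}; accept={0,2,3}.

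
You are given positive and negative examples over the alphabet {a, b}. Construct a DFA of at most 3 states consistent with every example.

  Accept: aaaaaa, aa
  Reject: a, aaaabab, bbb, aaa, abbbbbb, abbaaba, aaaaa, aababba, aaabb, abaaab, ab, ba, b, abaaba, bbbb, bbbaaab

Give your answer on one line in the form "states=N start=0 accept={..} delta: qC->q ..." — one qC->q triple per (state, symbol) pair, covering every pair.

states=3 start=0 accept={2} delta: 0a->1 0b->0 1a->2 1b->0 2a->1 2b->0

State merging on the prefix tree: take the shortest (then alphabetical) example prefix whose next move is undefined and point that move at state 0, else 1, else 2, ...; a target is out if some Accept/Reject pair would then sit in one state with the same input left (inseparable). If every existing state is out, open a new one.
a: 0a undefined. 0a->0: no, aaaaaa/a meet in 0. Open state 1: 0a->1.
b: 0b undefined. 0b->0: ok.
aa: 1a undefined. 1a->0: no, aaaaaa/bbb meet in 0. 1a->1: no, aaaaaa/a meet in 1. Open state 2: 1a->2.
ab: 1b undefined. 1b->0: ok.
aaa: 2a undefined. 2a->0: no, aaaaaa/aaaabab meet in 0. 2a->1: ok.
aab: 2b undefined. 2b->0: ok.
All examples now run through 3 states with every (state, symbol) defined. Accept strings end in {2}, Reject strings end in {0,1}; accept={2}.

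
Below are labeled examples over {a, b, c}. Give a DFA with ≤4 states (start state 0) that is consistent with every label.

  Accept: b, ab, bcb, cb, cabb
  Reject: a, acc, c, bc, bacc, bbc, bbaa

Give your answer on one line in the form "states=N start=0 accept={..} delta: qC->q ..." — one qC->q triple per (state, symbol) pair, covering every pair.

states=2 start=0 accept={1} delta: 0a->0 0b->1 0c->0 1a->0 1b->1 1c->0

Fold the examples into a partial DFA from state 0: repeatedly fix the first undefined (state, symbol) met by the shortest-then-alphabetical prefix, trying targets in increasing order and rejecting any under which an Accept and a Reject string meet in one state with the same remainder; add a state when all current targets are rejected. Accepting states are where Accept strings end.
a: 0a undefined. 0a->0: ok.
b: 0b undefined. 0b->0: no, b/a meet in 0. Open state 1: 0b->1.
c: 0c undefined. 0c->0: ok.
ba: 1a undefined. 1a->0: ok.
bb: 1b undefined. 1b->0: no, cabb/a meet in 0. 1b->1: ok.
bc: 1c undefined. 1c->0: ok.
All examples now run through 2 states with every (state, symbol) defined. Accept strings end in {1}, Reject strings end in {0}; accept={1}.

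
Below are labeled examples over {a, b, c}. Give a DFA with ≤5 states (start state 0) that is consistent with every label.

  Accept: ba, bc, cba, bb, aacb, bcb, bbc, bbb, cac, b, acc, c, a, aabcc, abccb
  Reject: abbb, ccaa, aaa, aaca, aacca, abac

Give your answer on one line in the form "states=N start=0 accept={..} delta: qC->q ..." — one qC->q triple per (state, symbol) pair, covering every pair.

Fold the examples into a partial DFA from state 0: repeatedly fix the first undefined (state, symbol) met by the shortest-then-alphabetical prefix, trying targets in increasing order and rejecting any under which an Accept and a Reject string meet in one state with the same remainder; add a state when all current targets are rejected. Accepting states are where Accept strings end.
a: 0a undefined. 0a->0: no, bbb/abbb meet in 0 with "bbb" left. Open state 1: 0a->1.
b: 0b undefined. 0b->0: ok.
c: 0c undefined. 0c->0: ok.
aa: 1a undefined. 1a->0: no, ba/aaa meet in 1. 1a->1: no, ba/ccaa meet in 1. Open state 2: 1a->2.
ab: 1b undefined. 1b->0: no, bc/abbb meet in 0. 1b->1: no, ba/abbb meet in 1. 1b->2: ok.
ac: 1c undefined. 1c->0: ok.
aaa: 2a undefined. 2a->0: no, bc/aaa meet in 0. 2a->1: no, ba/aaa meet in 1. 2a->2: ok.
aab: 2b undefined. 2b->0: no, bc/abbb meet in 0. 2b->1: ok.
aac: 2c undefined. 2c->0: no, ba/aaca meet in 1. 2c->1: no, ba/aacca meet in 1. 2c->2: ok.
All examples now run through 3 states with every (state, symbol) defined. Accept strings end in {0,1}, Reject strings end in {2}; accept={0,1}.

states=3 start=0 accept={0,1} delta: 0a->1 0b->0 0c->0 1a->2 1b->2 1c->0 2a->2 2b->1 2c->2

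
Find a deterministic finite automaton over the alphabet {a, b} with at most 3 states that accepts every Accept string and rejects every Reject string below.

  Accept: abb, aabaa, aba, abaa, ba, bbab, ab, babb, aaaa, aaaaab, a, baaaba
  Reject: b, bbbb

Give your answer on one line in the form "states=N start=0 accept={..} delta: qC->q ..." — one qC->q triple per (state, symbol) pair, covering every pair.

states=2 start=0 accept={1} delta: 0a->1 0b->0 1a->1 1b->1

Fold the examples into a partial DFA from state 0: repeatedly fix the first undefined (state, symbol) met by the shortest-then-alphabetical prefix, trying targets in increasing order and rejecting any under which an Accept and a Reject string meet in one state with the same remainder; add a state when all current targets are rejected. Accepting states are where Accept strings end.
a: 0a undefined. 0a->0: no, ab/b meet in 0 with "b" left. Open state 1: 0a->1.
b: 0b undefined. 0b->0: ok.
aa: 1a undefined. 1a->0: no, aabaa/b meet in 0. 1a->1: ok.
ab: 1b undefined. 1b->0: no, abb/b meet in 0. 1b->1: ok.
All examples now run through 2 states with every (state, symbol) defined. Accept strings end in {1}, Reject strings end in {0}; accept={1}.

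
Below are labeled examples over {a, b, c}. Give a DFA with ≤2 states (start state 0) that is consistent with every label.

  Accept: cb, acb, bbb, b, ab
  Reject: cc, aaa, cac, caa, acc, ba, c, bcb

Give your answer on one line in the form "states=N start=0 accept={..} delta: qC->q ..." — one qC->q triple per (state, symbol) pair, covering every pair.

states=2 start=0 accept={1} delta: 0a->0 0b->1 0c->0 1a->0 1b->0 1c->1

Fold the examples into a partial DFA from state 0: repeatedly fix the first undefined (state, symbol) met by the shortest-then-alphabetical prefix, trying targets in increasing order and rejecting any under which an Accept and a Reject string meet in one state with the same remainder; add a state when all current targets are rejected. Accepting states are where Accept strings end.
a: 0a undefined. 0a->0: ok.
b: 0b undefined. 0b->0: no, cb/bcb meet in 0 with "cb" left. Open state 1: 0b->1.
c: 0c undefined. 0c->0: ok.
ba: 1a undefined. 1a->0: ok.
bb: 1b undefined. 1b->0: ok.
bc: 1c undefined. 1c->0: no, cb/bcb meet in 1. 1c->1: ok.
All examples now run through 2 states with every (state, symbol) defined. Accept strings end in {1}, Reject strings end in {0}; accept={1}.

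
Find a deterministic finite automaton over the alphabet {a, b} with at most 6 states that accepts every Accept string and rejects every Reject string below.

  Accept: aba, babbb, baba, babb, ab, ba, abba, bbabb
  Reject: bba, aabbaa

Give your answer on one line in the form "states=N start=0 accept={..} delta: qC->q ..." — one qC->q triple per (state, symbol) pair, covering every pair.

State merging on the prefix tree: take the shortest (then alphabetical) example prefix whose next move is undefined and point that move at state 0, else 1, else 2, ...; a target is out if some Accept/Reject pair would then sit in one state with the same input left (inseparable). If every existing state is out, open a new one.
a: 0a undefined. 0a->0: no, abba/bba meet in 0 with "bba" left. Open state 1: 0a->1.
b: 0b undefined. 0b->0: no, ba/bba meet in 1. 0b->1: no, aba/bba meet in 1 with "ba" left. Open state 2: 0b->2.
aa: 1a undefined. 1a->0: ok.
ab: 1b undefined. 1b->0: ok.
ba: 2a undefined. 2a->0: ok.
bb: 2b undefined. 2b->0: no, aba/bba meet in 1. 2b->1: no, aba/aabbaa meet in 1. 2b->2: no, aba/aabbaa meet in 1. Open state 3: 2b->3.
bba: 3a undefined. 3a->0: no, aba/aabbaa meet in 1. 3a->1: no, aba/bba meet in 1. 3a->2: no, baba/aabbaa meet in 0. 3a->3: no, babb/bba meet in 3. Open state 4: 3a->4.
bbab: 4b undefined. 4b->0: ok.
babbb: 3b undefined. 3b->0: ok.
aabbaa: 4a undefined. 4a->0: no, babbb/aabbaa meet in 0. 4a->1: no, aba/aabbaa meet in 1. 4a->2: no, bbabb/aabbaa meet in 2. 4a->3: no, babb/aabbaa meet in 3. 4a->4: ok.
All examples now run through 5 states with every (state, symbol) defined. Accept strings end in {0,1,2,3}, Reject strings end in {4}; accept={0,1,2,3}.

states=5 start=0 accept={0,1,2,3} delta: 0a->1 0b->2 1a->0 1b->0 2a->0 2b->3 3a->4 3b->0 4a->4 4b->0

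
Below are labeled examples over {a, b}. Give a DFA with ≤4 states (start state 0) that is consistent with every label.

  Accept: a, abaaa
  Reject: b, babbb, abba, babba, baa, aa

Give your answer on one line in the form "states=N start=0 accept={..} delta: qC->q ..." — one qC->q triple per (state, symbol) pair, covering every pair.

State merging on the prefix tree: take the shortest (then alphabetical) example prefix whose next move is undefined and point that move at state 0, else 1, else 2, ...; a target is out if some Accept/Reject pair would then sit in one state with the same input left (inseparable). If every existing state is out, open a new one.
a: 0a undefined. 0a->0: no, a/aa meet in 0. Open state 1: 0a->1.
b: 0b undefined. 0b->0: ok.
aa: 1a undefined. 1a->0: ok.
ab: 1b undefined. 1b->0: no, a/abba meet in 1. 1b->1: no, a/babbb meet in 1. Open state 2: 1b->2.
aba: 2a undefined. 2a->0: no, abaaa/b meet in 0. 2a->1: ok.
abb: 2b undefined. 2b->0: no, a/abba meet in 1. 2b->1: ok.
All examples now run through 3 states with every (state, symbol) defined. Accept strings end in {1}, Reject strings end in {0,2}; accept={1}.

states=3 start=0 accept={1} delta: 0a->1 0b->0 1a->0 1b->2 2a->1 2b->1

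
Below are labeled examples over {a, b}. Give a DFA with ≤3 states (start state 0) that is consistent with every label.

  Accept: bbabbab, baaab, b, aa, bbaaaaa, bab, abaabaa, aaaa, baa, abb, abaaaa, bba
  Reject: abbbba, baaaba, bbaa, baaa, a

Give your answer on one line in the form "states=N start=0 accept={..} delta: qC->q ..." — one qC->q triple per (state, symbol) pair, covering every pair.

states=3 start=0 accept={0,2} delta: 0a->1 0b->2 1a->0 1b->0 2a->1 2b->1

Grow the machine one transition at a time. Run the examples from 0; the earliest place one falls off (shortest prefix, ties alphabetical) gets sent to the lowest-numbered state that keeps every Accept/Reject pair distinguishable — a pair clashes when both reach the same state with identical unread suffix — and to a fresh state only if none does.
a: 0a undefined. 0a->0: no, aa/a meet in 0. Open state 1: 0a->1.
b: 0b undefined. 0b->0: no, aa/bbaa meet in 1 with "a" left. 0b->1: no, b/a meet in 1. Open state 2: 0b->2.
aa: 1a undefined. 1a->0: ok.
ab: 1b undefined. 1b->0: ok.
ba: 2a undefined. 2a->0: no, aa/baaaba meet in 0. 2a->1: ok.
bb: 2b undefined. 2b->0: no, bbabbab/bbaa meet in 0. 2b->1: ok.
All examples now run through 3 states with every (state, symbol) defined. Accept strings end in {0,2}, Reject strings end in {1}; accept={0,2}.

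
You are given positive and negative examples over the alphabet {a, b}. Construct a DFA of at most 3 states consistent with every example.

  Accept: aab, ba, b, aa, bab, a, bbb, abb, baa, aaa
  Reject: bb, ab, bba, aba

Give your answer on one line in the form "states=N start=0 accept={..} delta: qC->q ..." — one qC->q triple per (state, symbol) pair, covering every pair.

Grow the machine one transition at a time. Run the examples from 0; the earliest place one falls off (shortest prefix, ties alphabetical) gets sent to the lowest-numbered state that keeps every Accept/Reject pair distinguishable — a pair clashes when both reach the same state with identical unread suffix — and to a fresh state only if none does.
a: 0a undefined. 0a->0: no, aab/ab meet in 0 with "b" left. Open state 1: 0a->1.
b: 0b undefined. 0b->0: no, ba/bba meet in 1. 0b->1: ok.
aa: 1a undefined. 1a->0: ok.
ab: 1b undefined. 1b->0: no, aab/bba meet in 1. 1b->1: no, aab/bb meet in 1. Open state 2: 1b->2.
aba: 2a undefined. 2a->0: no, ba/bba meet in 0. 2a->1: no, aab/bba meet in 1. 2a->2: ok.
abb: 2b undefined. 2b->0: ok.
All examples now run through 3 states with every (state, symbol) defined. Accept strings end in {0,1}, Reject strings end in {2}; accept={0,1}.

states=3 start=0 accept={0,1} delta: 0a->1 0b->1 1a->0 1b->2 2a->2 2b->0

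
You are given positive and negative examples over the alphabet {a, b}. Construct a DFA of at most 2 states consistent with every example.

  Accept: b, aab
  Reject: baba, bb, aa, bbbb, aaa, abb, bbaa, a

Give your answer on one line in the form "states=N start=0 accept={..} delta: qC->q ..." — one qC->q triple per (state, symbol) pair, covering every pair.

Fold the examples into a partial DFA from state 0: repeatedly fix the first undefined (state, symbol) met by the shortest-then-alphabetical prefix, trying targets in increasing order and rejecting any under which an Accept and a Reject string meet in one state with the same remainder; add a state when all current targets are rejected. Accepting states are where Accept strings end.
a: 0a undefined. 0a->0: ok.
b: 0b undefined. 0b->0: no, b/baba meet in 0. Open state 1: 0b->1.
ba: 1a undefined. 1a->0: ok.
bb: 1b undefined. 1b->0: ok.
All examples now run through 2 states with every (state, symbol) defined. Accept strings end in {1}, Reject strings end in {0}; accept={1}.

states=2 start=0 accept={1} delta: 0a->0 0b->1 1a->0 1b->0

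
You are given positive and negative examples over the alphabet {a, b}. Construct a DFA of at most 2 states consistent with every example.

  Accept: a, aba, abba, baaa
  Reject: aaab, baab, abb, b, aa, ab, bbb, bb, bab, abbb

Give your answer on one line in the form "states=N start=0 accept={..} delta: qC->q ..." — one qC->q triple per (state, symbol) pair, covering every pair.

Fold the examples into a partial DFA from state 0: repeatedly fix the first undefined (state, symbol) met by the shortest-then-alphabetical prefix, trying targets in increasing order and rejecting any under which an Accept and a Reject string meet in one state with the same remainder; add a state when all current targets are rejected. Accepting states are where Accept strings end.
a: 0a undefined. 0a->0: no, a/aa meet in 0. Open state 1: 0a->1.
b: 0b undefined. 0b->0: ok.
aa: 1a undefined. 1a->0: ok.
ab: 1b undefined. 1b->0: ok.
All examples now run through 2 states with every (state, symbol) defined. Accept strings end in {1}, Reject strings end in {0}; accept={1}.

states=2 start=0 accept={1} delta: 0a->1 0b->0 1a->0 1b->0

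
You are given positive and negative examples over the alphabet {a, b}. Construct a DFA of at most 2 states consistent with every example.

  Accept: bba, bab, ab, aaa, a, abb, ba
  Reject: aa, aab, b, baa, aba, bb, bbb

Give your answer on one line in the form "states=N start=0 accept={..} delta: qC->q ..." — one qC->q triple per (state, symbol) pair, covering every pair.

states=2 start=0 accept={1} delta: 0a->1 0b->0 1a->0 1b->1

Fold the examples into a partial DFA from state 0: repeatedly fix the first undefined (state, symbol) met by the shortest-then-alphabetical prefix, trying targets in increasing order and rejecting any under which an Accept and a Reject string meet in one state with the same remainder; add a state when all current targets are rejected. Accepting states are where Accept strings end.
a: 0a undefined. 0a->0: no, ab/aab meet in 0 with "b" left. Open state 1: 0a->1.
b: 0b undefined. 0b->0: ok.
aa: 1a undefined. 1a->0: ok.
ab: 1b undefined. 1b->0: no, bba/aba meet in 1. 1b->1: ok.
All examples now run through 2 states with every (state, symbol) defined. Accept strings end in {1}, Reject strings end in {0}; accept={1}.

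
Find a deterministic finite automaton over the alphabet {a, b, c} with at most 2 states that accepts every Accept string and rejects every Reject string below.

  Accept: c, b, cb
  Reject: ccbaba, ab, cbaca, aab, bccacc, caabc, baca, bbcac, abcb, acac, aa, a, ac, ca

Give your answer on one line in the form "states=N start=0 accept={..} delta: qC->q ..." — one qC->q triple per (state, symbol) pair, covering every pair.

State merging on the prefix tree: take the shortest (then alphabetical) example prefix whose next move is undefined and point that move at state 0, else 1, else 2, ...; a target is out if some Accept/Reject pair would then sit in one state with the same input left (inseparable). If every existing state is out, open a new one.
a: 0a undefined. 0a->0: no, c/ac meet in 0 with "c" left. Open state 1: 0a->1.
b: 0b undefined. 0b->0: ok.
c: 0c undefined. 0c->0: ok.
aa: 1a undefined. 1a->0: no, c/aab meet in 0. 1a->1: ok.
ab: 1b undefined. 1b->0: no, c/ab meet in 0. 1b->1: ok.
ac: 1c undefined. 1c->0: no, c/bccacc meet in 0. 1c->1: ok.
All examples now run through 2 states with every (state, symbol) defined. Accept strings end in {0}, Reject strings end in {1}; accept={0}.

states=2 start=0 accept={0} delta: 0a->1 0b->0 0c->0 1a->1 1b->1 1c->1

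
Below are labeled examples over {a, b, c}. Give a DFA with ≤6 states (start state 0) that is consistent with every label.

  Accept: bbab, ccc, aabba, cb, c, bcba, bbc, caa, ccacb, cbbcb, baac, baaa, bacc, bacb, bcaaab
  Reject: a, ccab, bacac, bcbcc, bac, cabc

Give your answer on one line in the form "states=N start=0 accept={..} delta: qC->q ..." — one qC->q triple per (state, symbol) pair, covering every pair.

Fold the examples into a partial DFA from state 0: repeatedly fix the first undefined (state, symbol) met by the shortest-then-alphabetical prefix, trying targets in increasing order and rejecting any under which an Accept and a Reject string meet in one state with the same remainder; add a state when all current targets are rejected. Accepting states are where Accept strings end.
a: 0a undefined. 0a->0: ok.
b: 0b undefined. 0b->0: no, bbab/a meet in 0. Open state 1: 0b->1.
c: 0c undefined. 0c->0: no, ccc/a meet in 0. 0c->1: ok.
ba: 1a undefined. 1a->0: no, c/bacac meet in 1. 1a->1: no, bbc/cabc meet in 1 with "bc" left. Open state 2: 1a->2.
bb: 1b undefined. 1b->0: no, aabba/a meet in 0. 1b->1: ok.
bc: 1c undefined. 1c->0: no, ccc/ccab meet in 1. 1c->1: no, bbab/ccab meet in 2 with "b" left. 1c->2: no, ccc/bac meet in 2 with "c" left. Open state 3: 1c->3.
baa: 2a undefined. 2a->0: no, caa/a meet in 0. 2a->1: ok.
bac: 2c undefined. 2c->0: no, cb/bacac meet in 1. 2c->1: no, cb/bacac meet in 1. 2c->2: no, aabba/bac meet in 2. 2c->3: no, bbc/bac meet in 3. Open state 4: 2c->4.
bca: 3a undefined. 3a->0: no, cb/ccab meet in 1. 3a->1: no, cb/ccab meet in 1. 3a->2: no, bbab/ccab meet in 2 with "b" left. 3a->3: no, cbbcb/ccab meet in 3 with "b" left. 3a->4: no, bacb/ccab meet in 4 with "b" left. Open state 5: 3a->5.
bcb: 3b undefined. 3b->0: no, bcba/a meet in 0. 3b->1: no, ccc/bcbcc meet in 3 with "c" left. 3b->2: no, bacc/bcbcc meet in 4 with "c" left. 3b->3: ok.
cab: 2b undefined. 2b->0: no, bbab/a meet in 0. 2b->1: no, bbc/cabc meet in 3. 2b->2: ok.
ccc: 3c undefined. 3c->0: no, ccc/a meet in 0. 3c->1: no, bbc/bcbcc meet in 3. 3c->2: ok.
baca: 4a undefined. 4a->0: no, cb/bacac meet in 1. 4a->1: no, bbc/bacac meet in 3. 4a->2: ok.
bacb: 4b undefined. 4b->0: no, bacb/a meet in 0. 4b->1: ok.
bacc: 4c undefined. 4c->0: no, bacc/a meet in 0. 4c->1: ok.
bcaa: 5a undefined. 5a->0: ok.
ccab: 5b undefined. 5b->0: ok.
ccac: 5c undefined. 5c->0: ok.
All examples now run through 6 states with every (state, symbol) defined. Accept strings end in {1,2,3,5}, Reject strings end in {0,4}; accept={1,2,3,5}.

states=6 start=0 accept={1,2,3,5} delta: 0a->0 0b->1 0c->1 1a->2 1b->1 1c->3 2a->1 2b->2 2c->4 3a->5 3b->3 3c->2 4a->2 4b->1 4c->1 5a->0 5b->0 5c->0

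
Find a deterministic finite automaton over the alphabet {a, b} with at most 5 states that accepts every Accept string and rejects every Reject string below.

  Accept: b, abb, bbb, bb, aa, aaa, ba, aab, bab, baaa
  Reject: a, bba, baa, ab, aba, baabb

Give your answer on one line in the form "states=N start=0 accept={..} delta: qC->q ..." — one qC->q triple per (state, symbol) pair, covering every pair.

states=5 start=0 accept={2,3} delta: 0a->1 0b->2 1a->2 1b->0 2a->3 2b->3 3a->4 3b->2 4a->2 4b->1

Grow the machine one transition at a time. Run the examples from 0; the earliest place one falls off (shortest prefix, ties alphabetical) gets sent to the lowest-numbered state that keeps every Accept/Reject pair distinguishable — a pair clashes when both reach the same state with identical unread suffix — and to a fresh state only if none does.
a: 0a undefined. 0a->0: no, b/ab meet in 0 with "b" left. Open state 1: 0a->1.
b: 0b undefined. 0b->0: no, aa/baa meet in 1 with "a" left. 0b->1: no, b/a meet in 1. Open state 2: 0b->2.
aa: 1a undefined. 1a->0: no, aaa/a meet in 1. 1a->1: no, aa/a meet in 1. 1a->2: ok.
ab: 1b undefined. 1b->0: ok.
ba: 2a undefined. 2a->0: no, b/baabb meet in 2. 2a->1: no, b/baa meet in 2. 2a->2: no, b/baa meet in 2. Open state 3: 2a->3.
bb: 2b undefined. 2b->0: no, bb/ab meet in 0. 2b->1: no, b/bba meet in 2. 2b->2: no, aaa/bba meet in 3. 2b->3: ok.
baa: 3a undefined. 3a->0: no, bb/baabb meet in 3. 3a->1: no, b/baabb meet in 2. 3a->2: no, b/bba meet in 2. 3a->3: no, bb/bba meet in 3. Open state 4: 3a->4.
bab: 3b undefined. 3b->0: no, bbb/ab meet in 0. 3b->1: no, bbb/a meet in 1. 3b->2: ok.
baaa: 4a undefined. 4a->0: no, baaa/ab meet in 0. 4a->1: no, baaa/a meet in 1. 4a->2: ok.
baab: 4b undefined. 4b->0: no, b/baabb meet in 2. 4b->1: ok.
All examples now run through 5 states with every (state, symbol) defined. Accept strings end in {2,3}, Reject strings end in {0,1,4}; accept={2,3}.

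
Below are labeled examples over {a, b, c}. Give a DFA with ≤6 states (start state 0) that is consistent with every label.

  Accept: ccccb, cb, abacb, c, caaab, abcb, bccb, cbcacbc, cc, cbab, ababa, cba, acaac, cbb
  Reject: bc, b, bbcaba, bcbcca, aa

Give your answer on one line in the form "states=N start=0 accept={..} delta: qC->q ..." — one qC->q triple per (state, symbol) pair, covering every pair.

states=5 start=0 accept={2,4} delta: 0a->0 0b->1 0c->2 1a->3 1b->0 1c->3 2a->1 2b->4 2c->2 3a->2 3b->4 3c->2 4a->2 4b->2 4c->2

Fold the examples into a partial DFA from state 0: repeatedly fix the first undefined (state, symbol) met by the shortest-then-alphabetical prefix, trying targets in increasing order and rejecting any under which an Accept and a Reject string meet in one state with the same remainder; add a state when all current targets are rejected. Accepting states are where Accept strings end.
a: 0a undefined. 0a->0: ok.
b: 0b undefined. 0b->0: no, c/bc meet in 0 with "c" left. Open state 1: 0b->1.
c: 0c undefined. 0c->0: no, ccccb/b meet in 1. 0c->1: no, c/b meet in 1. Open state 2: 0c->2.
bb: 1b undefined. 1b->0: ok.
bc: 1c undefined. 1c->0: no, abcb/b meet in 1. 1c->1: no, abcb/aa meet in 0. 1c->2: no, c/bc meet in 2. Open state 3: 1c->3.
ca: 2a undefined. 2a->0: no, caaab/b meet in 1. 2a->1: ok.
cb: 2b undefined. 2b->0: no, cb/bbcaba meet in 0. 2b->1: no, cb/b meet in 1. 2b->2: no, cbab/bbcaba meet in 0. 2b->3: no, cb/bc meet in 3. Open state 4: 2b->4.
cc: 2c undefined. 2c->0: no, ccccb/b meet in 1. 2c->1: no, cc/b meet in 1. 2c->2: ok.
aba: 1a undefined. 1a->0: no, caaab/b meet in 1. 1a->1: no, caaab/bbcaba meet in 0. 1a->2: no, caaab/bbcaba meet in 0. 1a->3: ok.
bcb: 3b undefined. 3b->0: no, abcb/bbcaba meet in 0. 3b->1: no, abcb/b meet in 1. 3b->2: no, ababa/b meet in 1. 3b->3: no, abcb/bc meet in 3. 3b->4: ok.
bcc: 3c undefined. 3c->0: no, abacb/b meet in 1. 3c->1: no, abacb/bbcaba meet in 0. 3c->2: ok.
cba: 4a undefined. 4a->0: no, cbab/b meet in 1. 4a->1: no, cbab/bbcaba meet in 0. 4a->2: ok.
cbb: 4b undefined. 4b->0: no, cbb/bbcaba meet in 0. 4b->1: no, cbb/b meet in 1. 4b->2: ok.
cbc: 4c undefined. 4c->0: no, cbcacbc/bbcaba meet in 0. 4c->1: no, cbcacbc/b meet in 1. 4c->2: ok.
caaa: 3a undefined. 3a->0: no, caaab/b meet in 1. 3a->1: no, caaab/bbcaba meet in 0. 3a->2: ok.
All examples now run through 5 states with every (state, symbol) defined. Accept strings end in {2,4}, Reject strings end in {0,1,3}; accept={2,4}.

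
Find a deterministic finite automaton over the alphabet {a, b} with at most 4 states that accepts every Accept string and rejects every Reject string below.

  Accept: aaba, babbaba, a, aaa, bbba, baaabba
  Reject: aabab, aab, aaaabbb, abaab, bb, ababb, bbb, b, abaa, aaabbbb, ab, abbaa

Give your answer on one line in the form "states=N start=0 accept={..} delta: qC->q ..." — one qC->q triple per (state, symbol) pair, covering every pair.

states=3 start=0 accept={0,2} delta: 0a->0 0b->1 1a->2 1b->1 2a->1 2b->1

State merging on the prefix tree: take the shortest (then alphabetical) example prefix whose next move is undefined and point that move at state 0, else 1, else 2, ...; a target is out if some Accept/Reject pair would then sit in one state with the same input left (inseparable). If every existing state is out, open a new one.
a: 0a undefined. 0a->0: ok.
b: 0b undefined. 0b->0: no, aaba/aabab meet in 0. Open state 1: 0b->1.
ba: 1a undefined. 1a->0: no, aaba/abaa meet in 0. 1a->1: no, aaba/aab meet in 1. Open state 2: 1a->2.
bb: 1b undefined. 1b->0: no, a/bb meet in 0. 1b->1: ok.
baa: 2a undefined. 2a->0: no, a/abaa meet in 0. 2a->1: ok.
bab: 2b undefined. 2b->0: no, babbaba/aabab meet in 0. 2b->1: ok.
All examples now run through 3 states with every (state, symbol) defined. Accept strings end in {0,2}, Reject strings end in {1}; accept={0,2}.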